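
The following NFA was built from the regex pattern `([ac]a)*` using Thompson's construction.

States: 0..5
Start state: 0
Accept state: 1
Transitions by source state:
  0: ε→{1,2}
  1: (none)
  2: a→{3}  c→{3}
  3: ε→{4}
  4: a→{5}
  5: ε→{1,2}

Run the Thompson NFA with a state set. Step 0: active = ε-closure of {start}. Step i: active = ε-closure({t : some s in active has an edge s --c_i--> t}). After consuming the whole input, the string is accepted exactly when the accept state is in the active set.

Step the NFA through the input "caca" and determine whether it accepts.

S₀ = ε-closure({0}) = {0,1,2}
'c' @ 1: {3,4}
'a' @ 2: {1,2,5}  [accepting]
'c' @ 3: {3,4}
'a' @ 4: {1,2,5}  [accepting]
final: {1,2,5}; accept 1 in set

Answer: ACCEPT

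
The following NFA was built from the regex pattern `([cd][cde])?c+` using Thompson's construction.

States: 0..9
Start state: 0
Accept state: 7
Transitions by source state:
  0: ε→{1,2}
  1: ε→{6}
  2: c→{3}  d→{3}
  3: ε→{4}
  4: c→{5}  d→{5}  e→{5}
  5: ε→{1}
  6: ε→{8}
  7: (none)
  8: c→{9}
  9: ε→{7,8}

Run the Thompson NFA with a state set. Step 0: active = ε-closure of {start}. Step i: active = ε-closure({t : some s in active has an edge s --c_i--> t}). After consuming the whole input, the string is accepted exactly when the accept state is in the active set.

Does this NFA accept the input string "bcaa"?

S₀ = ε-closure({0}) = {0,1,2,6,8}
'b' @ 1: {}  — dead — no transitions
rest 'caa' ignored (set empty)
end set {} — state 7 not in

Answer: REJECT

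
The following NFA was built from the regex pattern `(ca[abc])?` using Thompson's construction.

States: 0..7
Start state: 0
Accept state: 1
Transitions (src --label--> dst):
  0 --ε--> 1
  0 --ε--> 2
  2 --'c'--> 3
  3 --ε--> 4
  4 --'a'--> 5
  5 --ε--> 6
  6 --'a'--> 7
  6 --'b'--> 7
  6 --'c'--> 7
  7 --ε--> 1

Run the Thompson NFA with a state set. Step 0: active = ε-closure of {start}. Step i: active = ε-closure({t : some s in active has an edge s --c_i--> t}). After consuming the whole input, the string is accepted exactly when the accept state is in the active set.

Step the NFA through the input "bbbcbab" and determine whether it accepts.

start: ε-closure({0}) = {0,1,2}
'b' @ 1: {}  — no active states
rest 'bbcbab' ignored (set empty)
end set {} — state 1 not in

Answer: REJECT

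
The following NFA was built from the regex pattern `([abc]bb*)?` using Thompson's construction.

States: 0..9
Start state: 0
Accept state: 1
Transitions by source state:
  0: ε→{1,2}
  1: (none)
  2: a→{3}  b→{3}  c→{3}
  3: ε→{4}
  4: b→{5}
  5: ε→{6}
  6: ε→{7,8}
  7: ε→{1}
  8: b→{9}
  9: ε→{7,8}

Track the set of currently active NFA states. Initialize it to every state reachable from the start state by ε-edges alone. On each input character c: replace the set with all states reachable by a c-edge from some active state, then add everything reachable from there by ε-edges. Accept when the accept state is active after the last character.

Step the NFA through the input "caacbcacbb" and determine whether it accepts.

S₀ = ε-closure({0}) = {0,1,2}
'c' @ 1: {3,4}
'a' @ 2: {}  — state set empty
rest 'acbcacbb' ignored (set empty)
end set {} — state 1 not in

Answer: REJECT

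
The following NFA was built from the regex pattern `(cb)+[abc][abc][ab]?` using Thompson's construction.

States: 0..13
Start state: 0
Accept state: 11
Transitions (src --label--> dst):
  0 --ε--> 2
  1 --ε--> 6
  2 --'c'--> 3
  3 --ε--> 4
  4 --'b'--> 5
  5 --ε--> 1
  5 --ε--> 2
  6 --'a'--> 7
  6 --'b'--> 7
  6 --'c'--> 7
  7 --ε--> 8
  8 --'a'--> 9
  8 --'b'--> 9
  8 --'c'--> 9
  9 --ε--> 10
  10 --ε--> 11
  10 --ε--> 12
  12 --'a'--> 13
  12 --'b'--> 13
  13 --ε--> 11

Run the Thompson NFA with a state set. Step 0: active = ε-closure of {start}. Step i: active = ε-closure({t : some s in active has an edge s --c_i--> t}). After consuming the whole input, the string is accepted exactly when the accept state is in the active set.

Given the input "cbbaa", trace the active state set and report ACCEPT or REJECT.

start: ε-closure({0}) = {0,2}
'c' @ 1: {3,4}
'b' @ 2: {1,2,5,6}
'b' @ 3: {7,8}
'a' @ 4: {9,10,11,12}  (accept∈set)
'a' @ 5: {11,13}  (accept∈set)
final: {11,13}; accept 11 in set

Answer: ACCEPT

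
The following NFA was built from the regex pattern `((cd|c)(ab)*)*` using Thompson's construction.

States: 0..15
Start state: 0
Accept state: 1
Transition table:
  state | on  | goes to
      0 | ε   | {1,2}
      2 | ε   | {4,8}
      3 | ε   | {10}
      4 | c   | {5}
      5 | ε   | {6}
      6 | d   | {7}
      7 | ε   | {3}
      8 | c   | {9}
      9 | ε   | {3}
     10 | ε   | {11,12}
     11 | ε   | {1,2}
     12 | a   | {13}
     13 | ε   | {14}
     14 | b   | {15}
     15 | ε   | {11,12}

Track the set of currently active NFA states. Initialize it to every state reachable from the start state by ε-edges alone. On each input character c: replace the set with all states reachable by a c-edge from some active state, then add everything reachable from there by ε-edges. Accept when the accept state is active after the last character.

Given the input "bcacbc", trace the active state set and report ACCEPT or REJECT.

Answer: REJECT

Derivation:
S₀ = ε-closure({0}) = {0,1,2,4,8}
'b' @ 1: {}  — dead — no transitions
rest 'cacbc' ignored (set empty)
final: {}; accept 1 not in set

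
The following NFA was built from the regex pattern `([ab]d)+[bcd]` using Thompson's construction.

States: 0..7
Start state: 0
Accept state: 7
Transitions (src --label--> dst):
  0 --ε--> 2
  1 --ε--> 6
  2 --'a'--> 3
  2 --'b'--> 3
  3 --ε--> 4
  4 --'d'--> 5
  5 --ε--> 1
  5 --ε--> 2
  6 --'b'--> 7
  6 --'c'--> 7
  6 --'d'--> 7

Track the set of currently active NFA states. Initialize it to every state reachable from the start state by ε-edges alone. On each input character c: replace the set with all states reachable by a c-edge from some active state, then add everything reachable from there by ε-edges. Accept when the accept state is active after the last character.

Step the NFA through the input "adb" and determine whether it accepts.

Answer: ACCEPT

Steps:
S₀ = ε-closure({0}) = {0,2}
'a' @ 1: {3,4}
'd' @ 2: {1,2,5,6}
'b' @ 3: {3,4,7}  (accept∈set)
after full input: {3,4,7}  (accept=7 in)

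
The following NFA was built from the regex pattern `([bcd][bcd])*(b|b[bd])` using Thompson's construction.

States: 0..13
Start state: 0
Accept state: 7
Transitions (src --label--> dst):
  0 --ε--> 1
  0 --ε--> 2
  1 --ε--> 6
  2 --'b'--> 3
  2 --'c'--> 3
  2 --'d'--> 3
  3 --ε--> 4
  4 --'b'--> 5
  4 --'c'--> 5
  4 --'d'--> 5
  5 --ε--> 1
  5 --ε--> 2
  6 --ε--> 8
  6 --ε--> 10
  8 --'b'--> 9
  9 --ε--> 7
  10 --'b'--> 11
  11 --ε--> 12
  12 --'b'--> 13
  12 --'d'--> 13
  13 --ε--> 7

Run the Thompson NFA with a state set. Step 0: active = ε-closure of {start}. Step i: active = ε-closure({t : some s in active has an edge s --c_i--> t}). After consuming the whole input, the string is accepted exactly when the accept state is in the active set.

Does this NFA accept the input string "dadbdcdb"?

Answer: REJECT

Steps:
S₀ = ε-closure({0}) = {0,1,2,6,8,10}
'd' @ 1: {3,4}
'a' @ 2: {}  — dead — no transitions
rest 'dbdcdb' ignored (set empty)
after full input: {}  (accept=7 not in)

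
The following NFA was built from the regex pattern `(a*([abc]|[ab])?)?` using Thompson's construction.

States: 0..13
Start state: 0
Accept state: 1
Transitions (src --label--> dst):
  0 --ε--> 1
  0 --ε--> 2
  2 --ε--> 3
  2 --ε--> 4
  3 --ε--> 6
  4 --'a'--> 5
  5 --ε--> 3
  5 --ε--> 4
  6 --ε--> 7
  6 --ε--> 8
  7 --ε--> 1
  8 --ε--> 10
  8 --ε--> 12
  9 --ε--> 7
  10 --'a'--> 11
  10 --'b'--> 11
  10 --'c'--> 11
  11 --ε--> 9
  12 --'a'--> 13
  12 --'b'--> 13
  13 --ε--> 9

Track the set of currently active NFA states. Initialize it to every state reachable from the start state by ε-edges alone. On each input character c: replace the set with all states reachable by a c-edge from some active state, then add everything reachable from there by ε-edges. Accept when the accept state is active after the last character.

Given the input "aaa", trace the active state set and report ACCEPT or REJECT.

Answer: ACCEPT

Trace:
start: ε-closure({0}) = {0,1,2,3,4,6,7,8,10,12}
'a' @ 1: {1,3,4,5,6,7,8,9,10,11,12,13}  [accepting]
'a' @ 2: {1,3,4,5,6,7,8,9,10,11,12,13}  [accepting]
'a' @ 3: {1,3,4,5,6,7,8,9,10,11,12,13}  [accepting]
end set {1,3,4,5,6,7,8,9,10,11,12,13} — state 1 in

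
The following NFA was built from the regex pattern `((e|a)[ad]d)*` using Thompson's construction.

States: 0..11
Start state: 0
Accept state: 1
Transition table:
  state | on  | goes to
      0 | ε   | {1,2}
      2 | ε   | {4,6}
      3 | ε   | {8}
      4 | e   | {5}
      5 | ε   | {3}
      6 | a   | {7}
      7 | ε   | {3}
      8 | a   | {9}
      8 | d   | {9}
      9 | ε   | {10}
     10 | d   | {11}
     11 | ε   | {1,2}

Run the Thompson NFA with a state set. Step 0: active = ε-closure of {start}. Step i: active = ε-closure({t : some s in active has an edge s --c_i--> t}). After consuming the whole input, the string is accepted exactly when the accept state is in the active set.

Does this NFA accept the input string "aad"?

Answer: ACCEPT

Trace:
start: ε-closure({0}) = {0,1,2,4,6}
'a' @ 1: {3,7,8}
'a' @ 2: {9,10}
'd' @ 3: {1,2,4,6,11}  ✓accept
after full input: {1,2,4,6,11}  (accept=1 in)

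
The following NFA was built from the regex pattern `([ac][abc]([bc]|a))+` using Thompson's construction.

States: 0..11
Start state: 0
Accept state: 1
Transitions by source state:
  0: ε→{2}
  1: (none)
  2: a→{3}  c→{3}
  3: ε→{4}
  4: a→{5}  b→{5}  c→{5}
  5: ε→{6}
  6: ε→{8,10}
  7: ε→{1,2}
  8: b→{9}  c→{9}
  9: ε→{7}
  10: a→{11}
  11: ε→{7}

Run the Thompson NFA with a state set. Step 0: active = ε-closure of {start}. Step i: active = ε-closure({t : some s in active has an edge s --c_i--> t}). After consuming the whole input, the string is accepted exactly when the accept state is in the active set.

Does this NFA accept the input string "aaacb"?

Answer: REJECT

Steps:
start: ε-closure({0}) = {0,2}
'a' @ 1: {3,4}
'a' @ 2: {5,6,8,10}
'a' @ 3: {1,2,7,11}  (accept∈set)
'c' @ 4: {3,4}
'b' @ 5: {5,6,8,10}
after full input: {5,6,8,10}  (accept=1 not in)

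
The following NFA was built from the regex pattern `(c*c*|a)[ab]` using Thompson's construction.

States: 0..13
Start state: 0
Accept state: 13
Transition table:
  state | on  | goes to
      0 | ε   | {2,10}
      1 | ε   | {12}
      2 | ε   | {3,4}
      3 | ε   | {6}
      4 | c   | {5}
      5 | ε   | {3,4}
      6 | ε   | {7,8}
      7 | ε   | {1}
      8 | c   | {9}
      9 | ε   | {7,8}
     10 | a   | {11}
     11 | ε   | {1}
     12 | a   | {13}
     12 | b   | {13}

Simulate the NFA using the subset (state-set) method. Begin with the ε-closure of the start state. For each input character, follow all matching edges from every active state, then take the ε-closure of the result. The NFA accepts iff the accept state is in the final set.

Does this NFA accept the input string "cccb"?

Answer: ACCEPT

Steps:
initial (ε-close {0}): {0,1,2,3,4,6,7,8,10,12}
'c' @ 1: {1,3,4,5,6,7,8,9,12}
'c' @ 2: {1,3,4,5,6,7,8,9,12}
'c' @ 3: {1,3,4,5,6,7,8,9,12}
'b' @ 4: {13}  [accepting]
end set {13} — state 13 in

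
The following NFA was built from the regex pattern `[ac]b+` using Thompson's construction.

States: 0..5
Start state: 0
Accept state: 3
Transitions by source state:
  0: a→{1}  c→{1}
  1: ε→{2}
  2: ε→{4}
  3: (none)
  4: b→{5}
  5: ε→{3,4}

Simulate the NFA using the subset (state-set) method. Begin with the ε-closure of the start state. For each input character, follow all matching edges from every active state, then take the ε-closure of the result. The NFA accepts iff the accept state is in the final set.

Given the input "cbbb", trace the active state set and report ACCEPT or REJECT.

Answer: ACCEPT

Derivation:
start: ε-closure({0}) = {0}
'c' @ 1: {1,2,4}
'b' @ 2: {3,4,5}  [accepting]
'b' @ 3: {3,4,5}  [accepting]
'b' @ 4: {3,4,5}  [accepting]
end set {3,4,5} — state 3 in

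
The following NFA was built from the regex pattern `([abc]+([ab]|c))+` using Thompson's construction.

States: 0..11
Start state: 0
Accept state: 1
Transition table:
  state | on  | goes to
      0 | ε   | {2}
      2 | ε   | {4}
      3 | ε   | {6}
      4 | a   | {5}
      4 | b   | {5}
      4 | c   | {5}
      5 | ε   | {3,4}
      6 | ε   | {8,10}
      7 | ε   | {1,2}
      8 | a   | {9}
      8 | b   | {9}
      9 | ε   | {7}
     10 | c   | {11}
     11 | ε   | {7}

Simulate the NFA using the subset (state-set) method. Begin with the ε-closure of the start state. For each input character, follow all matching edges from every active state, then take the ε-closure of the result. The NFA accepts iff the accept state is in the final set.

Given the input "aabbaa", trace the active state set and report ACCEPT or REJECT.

Answer: ACCEPT

Steps:
initial (ε-close {0}): {0,2,4}
'a' @ 1: {3,4,5,6,8,10}
'a' @ 2: {1,2,3,4,5,6,7,8,9,10}  ✓accept
'b' @ 3: {1,2,3,4,5,6,7,8,9,10}  ✓accept
'b' @ 4: {1,2,3,4,5,6,7,8,9,10}  ✓accept
'a' @ 5: {1,2,3,4,5,6,7,8,9,10}  ✓accept
'a' @ 6: {1,2,3,4,5,6,7,8,9,10}  ✓accept
end set {1,2,3,4,5,6,7,8,9,10} — state 1 in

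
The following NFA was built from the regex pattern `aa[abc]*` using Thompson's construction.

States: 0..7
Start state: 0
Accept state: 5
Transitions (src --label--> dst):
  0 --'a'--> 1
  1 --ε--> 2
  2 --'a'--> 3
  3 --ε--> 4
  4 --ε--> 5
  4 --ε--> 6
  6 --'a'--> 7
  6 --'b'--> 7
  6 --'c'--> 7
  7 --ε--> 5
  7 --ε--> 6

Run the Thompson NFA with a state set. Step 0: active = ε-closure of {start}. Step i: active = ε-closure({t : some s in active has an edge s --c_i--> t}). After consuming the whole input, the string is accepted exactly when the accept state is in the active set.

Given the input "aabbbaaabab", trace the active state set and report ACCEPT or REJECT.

Answer: ACCEPT

Trace:
S₀ = ε-closure({0}) = {0}
'a' @ 1: {1,2}
'a' @ 2: {3,4,5,6}  ✓accept
'b' @ 3: {5,6,7}  ✓accept
'b' @ 4: {5,6,7}  ✓accept
'b' @ 5: {5,6,7}  ✓accept
'a' @ 6: {5,6,7}  ✓accept
'a' @ 7: {5,6,7}  ✓accept
'a' @ 8: {5,6,7}  ✓accept
'b' @ 9: {5,6,7}  ✓accept
'a' @ 10: {5,6,7}  ✓accept
'b' @ 11: {5,6,7}  ✓accept
after full input: {5,6,7}  (accept=5 in)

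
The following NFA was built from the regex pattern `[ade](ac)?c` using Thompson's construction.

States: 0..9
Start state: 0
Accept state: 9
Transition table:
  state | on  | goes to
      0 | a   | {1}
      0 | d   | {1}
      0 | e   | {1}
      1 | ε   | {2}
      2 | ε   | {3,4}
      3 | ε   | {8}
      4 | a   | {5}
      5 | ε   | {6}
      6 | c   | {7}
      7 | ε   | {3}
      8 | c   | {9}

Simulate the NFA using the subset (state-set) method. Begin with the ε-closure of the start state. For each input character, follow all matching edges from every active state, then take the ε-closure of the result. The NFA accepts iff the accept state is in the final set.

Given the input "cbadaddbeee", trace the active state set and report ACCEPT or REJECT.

Answer: REJECT

Trace:
initial (ε-close {0}): {0}
'c' @ 1: {}  — no active states
rest 'badaddbeee' ignored (set empty)
after full input: {}  (accept=9 not in)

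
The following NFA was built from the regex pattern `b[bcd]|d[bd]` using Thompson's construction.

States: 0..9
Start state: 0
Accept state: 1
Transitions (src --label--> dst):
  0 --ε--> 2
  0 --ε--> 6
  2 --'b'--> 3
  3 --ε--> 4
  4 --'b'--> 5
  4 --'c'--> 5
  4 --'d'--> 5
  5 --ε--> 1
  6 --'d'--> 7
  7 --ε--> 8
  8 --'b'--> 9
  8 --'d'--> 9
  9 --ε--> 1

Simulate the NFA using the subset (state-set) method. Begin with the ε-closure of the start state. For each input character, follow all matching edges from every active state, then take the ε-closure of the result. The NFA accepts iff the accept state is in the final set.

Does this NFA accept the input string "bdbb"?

initial (ε-close {0}): {0,2,6}
'b' @ 1: {3,4}
'd' @ 2: {1,5}  ✓accept
'b' @ 3: {}  — no active states
rest 'b' ignored (set empty)
final: {}; accept 1 not in set

Answer: REJECT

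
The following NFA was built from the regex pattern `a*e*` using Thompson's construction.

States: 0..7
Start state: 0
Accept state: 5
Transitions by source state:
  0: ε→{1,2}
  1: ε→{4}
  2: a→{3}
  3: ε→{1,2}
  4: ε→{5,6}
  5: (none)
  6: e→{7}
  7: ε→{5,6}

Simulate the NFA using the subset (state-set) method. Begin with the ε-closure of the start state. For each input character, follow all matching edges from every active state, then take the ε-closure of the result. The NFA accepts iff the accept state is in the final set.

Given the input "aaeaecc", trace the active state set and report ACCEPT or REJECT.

initial (ε-close {0}): {0,1,2,4,5,6}
'a' @ 1: {1,2,3,4,5,6}  (accept∈set)
'a' @ 2: {1,2,3,4,5,6}  (accept∈set)
'e' @ 3: {5,6,7}  (accept∈set)
'a' @ 4: {}  — dead — no transitions
rest 'ecc' ignored (set empty)
final: {}; accept 5 not in set

Answer: REJECT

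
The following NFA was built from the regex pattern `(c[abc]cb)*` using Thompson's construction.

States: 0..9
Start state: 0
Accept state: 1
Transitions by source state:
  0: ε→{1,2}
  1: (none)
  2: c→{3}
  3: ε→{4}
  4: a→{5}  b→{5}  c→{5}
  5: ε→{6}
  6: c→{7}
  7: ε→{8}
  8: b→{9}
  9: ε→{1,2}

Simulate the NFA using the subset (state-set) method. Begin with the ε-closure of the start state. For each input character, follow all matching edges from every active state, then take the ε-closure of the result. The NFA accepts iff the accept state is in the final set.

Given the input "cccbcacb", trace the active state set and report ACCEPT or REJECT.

S₀ = ε-closure({0}) = {0,1,2}
'c' @ 1: {3,4}
'c' @ 2: {5,6}
'c' @ 3: {7,8}
'b' @ 4: {1,2,9}  (accept∈set)
'c' @ 5: {3,4}
'a' @ 6: {5,6}
'c' @ 7: {7,8}
'b' @ 8: {1,2,9}  (accept∈set)
after full input: {1,2,9}  (accept=1 in)

Answer: ACCEPT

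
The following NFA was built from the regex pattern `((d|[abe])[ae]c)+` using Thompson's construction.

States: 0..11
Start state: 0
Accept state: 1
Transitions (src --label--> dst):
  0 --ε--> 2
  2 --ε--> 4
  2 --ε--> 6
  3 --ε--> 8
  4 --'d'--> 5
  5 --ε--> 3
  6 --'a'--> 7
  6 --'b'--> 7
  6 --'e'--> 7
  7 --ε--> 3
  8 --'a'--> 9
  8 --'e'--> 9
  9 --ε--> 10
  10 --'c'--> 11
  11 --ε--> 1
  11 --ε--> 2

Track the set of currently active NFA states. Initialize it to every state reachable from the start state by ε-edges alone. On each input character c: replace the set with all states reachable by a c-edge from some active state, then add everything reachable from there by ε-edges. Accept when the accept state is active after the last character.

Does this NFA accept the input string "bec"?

Answer: ACCEPT

Steps:
start: ε-closure({0}) = {0,2,4,6}
'b' @ 1: {3,7,8}
'e' @ 2: {9,10}
'c' @ 3: {1,2,4,6,11}  (accept∈set)
end set {1,2,4,6,11} — state 1 in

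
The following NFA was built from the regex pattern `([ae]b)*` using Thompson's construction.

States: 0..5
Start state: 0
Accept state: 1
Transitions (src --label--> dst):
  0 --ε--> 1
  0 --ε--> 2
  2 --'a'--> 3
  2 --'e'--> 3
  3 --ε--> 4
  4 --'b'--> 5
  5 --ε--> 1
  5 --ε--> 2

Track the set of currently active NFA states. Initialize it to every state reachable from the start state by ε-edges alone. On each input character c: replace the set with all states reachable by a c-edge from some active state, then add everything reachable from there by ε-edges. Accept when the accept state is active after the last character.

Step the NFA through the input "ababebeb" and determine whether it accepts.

Answer: ACCEPT

Trace:
S₀ = ε-closure({0}) = {0,1,2}
'a' @ 1: {3,4}
'b' @ 2: {1,2,5}  (accept∈set)
'a' @ 3: {3,4}
'b' @ 4: {1,2,5}  (accept∈set)
'e' @ 5: {3,4}
'b' @ 6: {1,2,5}  (accept∈set)
'e' @ 7: {3,4}
'b' @ 8: {1,2,5}  (accept∈set)
after full input: {1,2,5}  (accept=1 in)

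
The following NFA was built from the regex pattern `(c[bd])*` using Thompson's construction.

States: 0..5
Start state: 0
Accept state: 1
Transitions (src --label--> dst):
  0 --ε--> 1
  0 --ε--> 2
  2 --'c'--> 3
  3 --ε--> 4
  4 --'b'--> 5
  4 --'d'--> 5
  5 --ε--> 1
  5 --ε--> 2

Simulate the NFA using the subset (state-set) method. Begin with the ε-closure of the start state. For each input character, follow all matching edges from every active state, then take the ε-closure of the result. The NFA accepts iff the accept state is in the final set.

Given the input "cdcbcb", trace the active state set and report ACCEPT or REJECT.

Answer: ACCEPT

Steps:
start: ε-closure({0}) = {0,1,2}
'c' @ 1: {3,4}
'd' @ 2: {1,2,5}  [accepting]
'c' @ 3: {3,4}
'b' @ 4: {1,2,5}  [accepting]
'c' @ 5: {3,4}
'b' @ 6: {1,2,5}  [accepting]
after full input: {1,2,5}  (accept=1 in)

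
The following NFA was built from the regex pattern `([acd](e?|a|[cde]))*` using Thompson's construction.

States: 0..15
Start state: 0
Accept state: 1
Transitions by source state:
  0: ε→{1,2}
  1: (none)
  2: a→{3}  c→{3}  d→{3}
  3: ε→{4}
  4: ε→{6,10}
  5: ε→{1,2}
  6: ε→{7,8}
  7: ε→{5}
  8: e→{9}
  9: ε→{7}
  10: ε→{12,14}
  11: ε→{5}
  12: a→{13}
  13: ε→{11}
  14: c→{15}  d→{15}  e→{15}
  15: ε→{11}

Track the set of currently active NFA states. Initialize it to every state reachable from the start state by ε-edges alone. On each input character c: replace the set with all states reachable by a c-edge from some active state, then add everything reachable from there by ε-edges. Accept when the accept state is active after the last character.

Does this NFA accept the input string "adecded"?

initial (ε-close {0}): {0,1,2}
'a' @ 1: {1,2,3,4,5,6,7,8,10,12,14}  [accepting]
'd' @ 2: {1,2,3,4,5,6,7,8,10,11,12,14,15}  [accepting]
'e' @ 3: {1,2,5,7,9,11,15}  [accepting]
'c' @ 4: {1,2,3,4,5,6,7,8,10,12,14}  [accepting]
'd' @ 5: {1,2,3,4,5,6,7,8,10,11,12,14,15}  [accepting]
'e' @ 6: {1,2,5,7,9,11,15}  [accepting]
'd' @ 7: {1,2,3,4,5,6,7,8,10,12,14}  [accepting]
after full input: {1,2,3,4,5,6,7,8,10,12,14}  (accept=1 in)

Answer: ACCEPT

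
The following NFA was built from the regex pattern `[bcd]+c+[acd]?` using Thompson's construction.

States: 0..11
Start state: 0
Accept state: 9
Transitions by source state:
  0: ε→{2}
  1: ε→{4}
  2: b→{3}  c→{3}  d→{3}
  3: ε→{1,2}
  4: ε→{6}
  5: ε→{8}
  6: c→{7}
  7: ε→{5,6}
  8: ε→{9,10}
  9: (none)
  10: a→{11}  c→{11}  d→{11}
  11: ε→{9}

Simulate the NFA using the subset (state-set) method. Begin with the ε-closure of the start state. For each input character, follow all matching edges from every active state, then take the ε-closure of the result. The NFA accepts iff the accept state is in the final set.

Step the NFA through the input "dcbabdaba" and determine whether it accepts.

Answer: REJECT

Steps:
initial (ε-close {0}): {0,2}
'd' @ 1: {1,2,3,4,6}
'c' @ 2: {1,2,3,4,5,6,7,8,9,10}  ✓accept
'b' @ 3: {1,2,3,4,6}
'a' @ 4: {}  — state set empty
rest 'bdaba' ignored (set empty)
end set {} — state 9 not in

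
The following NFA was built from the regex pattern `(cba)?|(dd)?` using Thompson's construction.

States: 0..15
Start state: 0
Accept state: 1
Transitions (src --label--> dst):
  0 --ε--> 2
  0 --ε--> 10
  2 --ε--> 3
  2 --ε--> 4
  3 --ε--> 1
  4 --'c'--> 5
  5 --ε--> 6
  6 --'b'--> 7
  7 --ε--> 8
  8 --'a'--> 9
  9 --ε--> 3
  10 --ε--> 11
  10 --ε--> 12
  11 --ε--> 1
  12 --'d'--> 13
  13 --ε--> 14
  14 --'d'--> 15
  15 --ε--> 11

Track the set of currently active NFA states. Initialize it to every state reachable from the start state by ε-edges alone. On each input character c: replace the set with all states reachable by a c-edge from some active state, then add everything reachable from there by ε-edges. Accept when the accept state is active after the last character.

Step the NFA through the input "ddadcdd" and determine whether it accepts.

Answer: REJECT

Derivation:
initial (ε-close {0}): {0,1,2,3,4,10,11,12}
'd' @ 1: {13,14}
'd' @ 2: {1,11,15}  ✓accept
'a' @ 3: {}  — state set empty
rest 'dcdd' ignored (set empty)
end set {} — state 1 not in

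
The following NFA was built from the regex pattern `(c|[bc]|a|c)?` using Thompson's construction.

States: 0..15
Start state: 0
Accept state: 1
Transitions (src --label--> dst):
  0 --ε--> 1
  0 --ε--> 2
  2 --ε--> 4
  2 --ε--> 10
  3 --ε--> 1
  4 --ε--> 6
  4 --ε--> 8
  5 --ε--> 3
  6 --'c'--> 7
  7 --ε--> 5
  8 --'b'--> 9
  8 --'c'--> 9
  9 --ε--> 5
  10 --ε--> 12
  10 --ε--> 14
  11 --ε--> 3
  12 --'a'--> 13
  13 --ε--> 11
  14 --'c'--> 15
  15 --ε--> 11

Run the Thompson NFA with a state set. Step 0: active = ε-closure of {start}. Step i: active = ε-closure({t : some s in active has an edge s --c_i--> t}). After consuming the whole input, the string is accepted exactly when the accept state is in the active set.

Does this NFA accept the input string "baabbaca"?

Answer: REJECT

Derivation:
initial (ε-close {0}): {0,1,2,4,6,8,10,12,14}
'b' @ 1: {1,3,5,9}  (accept∈set)
'a' @ 2: {}  — no active states
rest 'abbaca' ignored (set empty)
end set {} — state 1 not in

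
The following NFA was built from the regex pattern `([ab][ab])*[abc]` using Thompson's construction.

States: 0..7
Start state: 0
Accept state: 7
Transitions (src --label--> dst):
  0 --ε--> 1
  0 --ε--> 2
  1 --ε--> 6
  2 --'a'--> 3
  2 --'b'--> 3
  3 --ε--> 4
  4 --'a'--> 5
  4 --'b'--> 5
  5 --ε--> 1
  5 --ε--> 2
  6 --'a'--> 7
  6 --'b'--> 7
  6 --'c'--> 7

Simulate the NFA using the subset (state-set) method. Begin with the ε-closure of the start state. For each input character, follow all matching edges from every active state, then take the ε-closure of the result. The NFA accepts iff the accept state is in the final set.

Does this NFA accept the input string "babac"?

S₀ = ε-closure({0}) = {0,1,2,6}
'b' @ 1: {3,4,7}  ✓accept
'a' @ 2: {1,2,5,6}
'b' @ 3: {3,4,7}  ✓accept
'a' @ 4: {1,2,5,6}
'c' @ 5: {7}  ✓accept
after full input: {7}  (accept=7 in)

Answer: ACCEPT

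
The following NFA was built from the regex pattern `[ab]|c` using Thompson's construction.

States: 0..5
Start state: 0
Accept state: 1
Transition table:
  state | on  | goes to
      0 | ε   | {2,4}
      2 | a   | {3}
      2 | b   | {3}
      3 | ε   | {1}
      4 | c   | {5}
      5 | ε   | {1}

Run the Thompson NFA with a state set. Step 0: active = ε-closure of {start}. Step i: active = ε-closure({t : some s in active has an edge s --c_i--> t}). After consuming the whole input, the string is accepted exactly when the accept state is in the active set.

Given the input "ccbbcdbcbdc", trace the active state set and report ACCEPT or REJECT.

Answer: REJECT

Steps:
initial (ε-close {0}): {0,2,4}
'c' @ 1: {1,5}  [accepting]
'c' @ 2: {}  — no active states
rest 'bbcdbcbdc' ignored (set empty)
final: {}; accept 1 not in set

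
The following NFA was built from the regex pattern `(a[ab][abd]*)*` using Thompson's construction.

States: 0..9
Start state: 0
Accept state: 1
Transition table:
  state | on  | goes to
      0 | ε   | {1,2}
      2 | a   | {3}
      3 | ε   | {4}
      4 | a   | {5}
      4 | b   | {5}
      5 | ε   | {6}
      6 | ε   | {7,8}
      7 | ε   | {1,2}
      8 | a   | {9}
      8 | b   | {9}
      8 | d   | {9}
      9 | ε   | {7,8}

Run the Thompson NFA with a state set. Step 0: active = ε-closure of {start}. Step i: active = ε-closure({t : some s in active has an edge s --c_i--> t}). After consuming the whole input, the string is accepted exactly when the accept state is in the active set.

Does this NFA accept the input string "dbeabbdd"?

start: ε-closure({0}) = {0,1,2}
'd' @ 1: {}  — state set empty
rest 'beabbdd' ignored (set empty)
end set {} — state 1 not in

Answer: REJECT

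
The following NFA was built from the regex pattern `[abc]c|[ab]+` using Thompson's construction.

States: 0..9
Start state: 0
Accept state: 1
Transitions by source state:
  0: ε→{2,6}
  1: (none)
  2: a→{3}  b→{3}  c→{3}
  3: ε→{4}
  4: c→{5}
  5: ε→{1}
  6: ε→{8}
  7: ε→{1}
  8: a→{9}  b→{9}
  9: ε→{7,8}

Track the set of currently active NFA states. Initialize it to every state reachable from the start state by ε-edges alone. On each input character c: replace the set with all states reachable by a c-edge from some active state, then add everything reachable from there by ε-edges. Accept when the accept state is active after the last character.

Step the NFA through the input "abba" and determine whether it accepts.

Answer: ACCEPT

Derivation:
S₀ = ε-closure({0}) = {0,2,6,8}
'a' @ 1: {1,3,4,7,8,9}  ✓accept
'b' @ 2: {1,7,8,9}  ✓accept
'b' @ 3: {1,7,8,9}  ✓accept
'a' @ 4: {1,7,8,9}  ✓accept
final: {1,7,8,9}; accept 1 in set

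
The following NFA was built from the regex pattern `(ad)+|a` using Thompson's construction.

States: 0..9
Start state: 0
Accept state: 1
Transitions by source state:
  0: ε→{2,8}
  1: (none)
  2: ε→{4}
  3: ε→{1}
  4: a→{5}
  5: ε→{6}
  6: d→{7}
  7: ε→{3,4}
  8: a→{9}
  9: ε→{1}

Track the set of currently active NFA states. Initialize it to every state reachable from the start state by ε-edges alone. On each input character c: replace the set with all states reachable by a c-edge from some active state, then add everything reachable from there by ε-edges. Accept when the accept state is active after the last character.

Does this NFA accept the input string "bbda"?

Answer: REJECT

Trace:
S₀ = ε-closure({0}) = {0,2,4,8}
'b' @ 1: {}  — state set empty
rest 'bda' ignored (set empty)
after full input: {}  (accept=1 not in)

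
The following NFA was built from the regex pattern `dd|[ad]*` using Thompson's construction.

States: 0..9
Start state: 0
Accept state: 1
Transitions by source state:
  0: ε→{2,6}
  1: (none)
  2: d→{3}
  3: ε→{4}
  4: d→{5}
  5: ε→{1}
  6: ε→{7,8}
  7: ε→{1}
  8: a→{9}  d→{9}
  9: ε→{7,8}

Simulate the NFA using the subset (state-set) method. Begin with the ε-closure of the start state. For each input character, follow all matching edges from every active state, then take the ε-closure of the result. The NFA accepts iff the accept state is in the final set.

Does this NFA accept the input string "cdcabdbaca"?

Answer: REJECT

Trace:
start: ε-closure({0}) = {0,1,2,6,7,8}
'c' @ 1: {}  — dead — no transitions
rest 'dcabdbaca' ignored (set empty)
end set {} — state 1 not in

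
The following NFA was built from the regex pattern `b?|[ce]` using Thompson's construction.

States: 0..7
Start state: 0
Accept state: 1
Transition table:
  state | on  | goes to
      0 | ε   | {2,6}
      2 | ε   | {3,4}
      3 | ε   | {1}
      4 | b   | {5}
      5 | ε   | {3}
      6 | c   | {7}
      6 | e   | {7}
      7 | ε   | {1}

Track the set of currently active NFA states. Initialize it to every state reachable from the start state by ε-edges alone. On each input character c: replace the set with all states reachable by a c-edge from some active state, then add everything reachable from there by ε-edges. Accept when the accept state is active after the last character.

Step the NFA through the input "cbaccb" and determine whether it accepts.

S₀ = ε-closure({0}) = {0,1,2,3,4,6}
'c' @ 1: {1,7}  (accept∈set)
'b' @ 2: {}  — state set empty
rest 'accb' ignored (set empty)
after full input: {}  (accept=1 not in)

Answer: REJECT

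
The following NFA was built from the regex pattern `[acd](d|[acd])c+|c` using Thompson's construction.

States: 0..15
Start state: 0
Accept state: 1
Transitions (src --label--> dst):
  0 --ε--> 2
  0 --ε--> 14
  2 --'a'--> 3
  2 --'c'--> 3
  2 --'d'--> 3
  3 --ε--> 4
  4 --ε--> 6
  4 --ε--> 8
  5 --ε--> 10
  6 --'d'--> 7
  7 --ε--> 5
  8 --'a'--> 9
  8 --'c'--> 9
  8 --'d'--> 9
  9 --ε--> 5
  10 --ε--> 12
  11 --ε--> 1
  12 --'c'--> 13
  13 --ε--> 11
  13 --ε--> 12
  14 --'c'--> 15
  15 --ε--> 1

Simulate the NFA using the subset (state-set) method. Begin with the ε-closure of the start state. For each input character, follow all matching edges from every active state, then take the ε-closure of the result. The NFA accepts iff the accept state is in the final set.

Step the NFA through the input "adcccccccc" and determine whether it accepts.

Answer: ACCEPT

Steps:
initial (ε-close {0}): {0,2,14}
'a' @ 1: {3,4,6,8}
'd' @ 2: {5,7,9,10,12}
'c' @ 3: {1,11,12,13}  (accept∈set)
'c' @ 4: {1,11,12,13}  (accept∈set)
'c' @ 5: {1,11,12,13}  (accept∈set)
'c' @ 6: {1,11,12,13}  (accept∈set)
'c' @ 7: {1,11,12,13}  (accept∈set)
'c' @ 8: {1,11,12,13}  (accept∈set)
'c' @ 9: {1,11,12,13}  (accept∈set)
'c' @ 10: {1,11,12,13}  (accept∈set)
end set {1,11,12,13} — state 1 in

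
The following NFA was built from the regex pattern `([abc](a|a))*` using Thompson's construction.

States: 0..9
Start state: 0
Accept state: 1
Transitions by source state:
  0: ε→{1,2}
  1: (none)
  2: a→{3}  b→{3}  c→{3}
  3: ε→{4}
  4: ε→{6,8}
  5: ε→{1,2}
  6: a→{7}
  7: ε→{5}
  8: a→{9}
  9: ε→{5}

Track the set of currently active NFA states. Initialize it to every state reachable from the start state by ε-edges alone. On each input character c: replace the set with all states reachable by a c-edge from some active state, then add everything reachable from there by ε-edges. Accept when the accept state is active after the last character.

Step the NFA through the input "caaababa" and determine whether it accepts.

Answer: ACCEPT

Trace:
initial (ε-close {0}): {0,1,2}
'c' @ 1: {3,4,6,8}
'a' @ 2: {1,2,5,7,9}  [accepting]
'a' @ 3: {3,4,6,8}
'a' @ 4: {1,2,5,7,9}  [accepting]
'b' @ 5: {3,4,6,8}
'a' @ 6: {1,2,5,7,9}  [accepting]
'b' @ 7: {3,4,6,8}
'a' @ 8: {1,2,5,7,9}  [accepting]
after full input: {1,2,5,7,9}  (accept=1 in)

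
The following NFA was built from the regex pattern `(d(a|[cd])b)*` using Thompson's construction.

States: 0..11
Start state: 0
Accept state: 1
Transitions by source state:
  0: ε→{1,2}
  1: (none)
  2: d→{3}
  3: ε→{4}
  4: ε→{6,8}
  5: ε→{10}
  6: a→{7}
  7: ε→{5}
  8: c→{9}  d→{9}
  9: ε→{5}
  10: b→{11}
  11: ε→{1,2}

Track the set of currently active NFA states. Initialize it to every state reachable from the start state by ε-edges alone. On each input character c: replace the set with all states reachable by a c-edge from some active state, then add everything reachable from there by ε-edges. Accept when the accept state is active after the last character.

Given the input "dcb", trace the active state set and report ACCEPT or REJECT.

S₀ = ε-closure({0}) = {0,1,2}
'd' @ 1: {3,4,6,8}
'c' @ 2: {5,9,10}
'b' @ 3: {1,2,11}  ✓accept
after full input: {1,2,11}  (accept=1 in)

Answer: ACCEPT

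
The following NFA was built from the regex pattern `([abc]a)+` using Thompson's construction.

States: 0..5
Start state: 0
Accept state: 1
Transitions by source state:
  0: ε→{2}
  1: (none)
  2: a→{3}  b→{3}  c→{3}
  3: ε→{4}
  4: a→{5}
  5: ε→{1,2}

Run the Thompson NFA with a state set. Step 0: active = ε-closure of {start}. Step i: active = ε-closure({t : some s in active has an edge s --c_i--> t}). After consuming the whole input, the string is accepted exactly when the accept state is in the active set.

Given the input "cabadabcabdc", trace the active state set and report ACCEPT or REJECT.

S₀ = ε-closure({0}) = {0,2}
'c' @ 1: {3,4}
'a' @ 2: {1,2,5}  (accept∈set)
'b' @ 3: {3,4}
'a' @ 4: {1,2,5}  (accept∈set)
'd' @ 5: {}  — no active states
rest 'abcabdc' ignored (set empty)
final: {}; accept 1 not in set

Answer: REJECT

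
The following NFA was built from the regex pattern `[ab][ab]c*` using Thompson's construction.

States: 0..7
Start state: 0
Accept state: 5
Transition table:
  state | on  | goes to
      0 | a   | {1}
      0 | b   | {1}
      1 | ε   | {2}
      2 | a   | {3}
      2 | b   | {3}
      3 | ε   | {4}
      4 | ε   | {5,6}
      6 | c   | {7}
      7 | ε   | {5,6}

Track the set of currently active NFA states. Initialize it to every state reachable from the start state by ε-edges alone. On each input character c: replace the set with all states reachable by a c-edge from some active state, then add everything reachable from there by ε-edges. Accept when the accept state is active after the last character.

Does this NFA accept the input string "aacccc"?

start: ε-closure({0}) = {0}
'a' @ 1: {1,2}
'a' @ 2: {3,4,5,6}  [accepting]
'c' @ 3: {5,6,7}  [accepting]
'c' @ 4: {5,6,7}  [accepting]
'c' @ 5: {5,6,7}  [accepting]
'c' @ 6: {5,6,7}  [accepting]
end set {5,6,7} — state 5 in

Answer: ACCEPT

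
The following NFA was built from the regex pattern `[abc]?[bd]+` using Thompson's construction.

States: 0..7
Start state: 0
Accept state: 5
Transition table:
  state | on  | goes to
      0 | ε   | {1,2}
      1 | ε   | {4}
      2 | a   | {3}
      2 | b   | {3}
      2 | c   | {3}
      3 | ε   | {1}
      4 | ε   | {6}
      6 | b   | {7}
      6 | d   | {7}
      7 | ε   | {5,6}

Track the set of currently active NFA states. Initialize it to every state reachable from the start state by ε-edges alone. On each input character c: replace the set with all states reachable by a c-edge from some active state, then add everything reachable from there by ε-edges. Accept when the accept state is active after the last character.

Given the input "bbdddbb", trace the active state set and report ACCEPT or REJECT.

initial (ε-close {0}): {0,1,2,4,6}
'b' @ 1: {1,3,4,5,6,7}  [accepting]
'b' @ 2: {5,6,7}  [accepting]
'd' @ 3: {5,6,7}  [accepting]
'd' @ 4: {5,6,7}  [accepting]
'd' @ 5: {5,6,7}  [accepting]
'b' @ 6: {5,6,7}  [accepting]
'b' @ 7: {5,6,7}  [accepting]
end set {5,6,7} — state 5 in

Answer: ACCEPT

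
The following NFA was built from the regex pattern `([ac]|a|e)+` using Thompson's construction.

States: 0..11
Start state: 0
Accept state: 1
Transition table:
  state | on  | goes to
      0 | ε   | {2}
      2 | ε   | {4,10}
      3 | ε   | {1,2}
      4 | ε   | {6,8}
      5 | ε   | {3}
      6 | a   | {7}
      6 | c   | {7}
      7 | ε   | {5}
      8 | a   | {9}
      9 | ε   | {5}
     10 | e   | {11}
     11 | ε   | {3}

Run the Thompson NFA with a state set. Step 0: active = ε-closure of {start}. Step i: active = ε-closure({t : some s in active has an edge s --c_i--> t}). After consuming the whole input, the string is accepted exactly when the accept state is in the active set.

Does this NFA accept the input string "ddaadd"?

start: ε-closure({0}) = {0,2,4,6,8,10}
'd' @ 1: {}  — no active states
rest 'daadd' ignored (set empty)
end set {} — state 1 not in

Answer: REJECT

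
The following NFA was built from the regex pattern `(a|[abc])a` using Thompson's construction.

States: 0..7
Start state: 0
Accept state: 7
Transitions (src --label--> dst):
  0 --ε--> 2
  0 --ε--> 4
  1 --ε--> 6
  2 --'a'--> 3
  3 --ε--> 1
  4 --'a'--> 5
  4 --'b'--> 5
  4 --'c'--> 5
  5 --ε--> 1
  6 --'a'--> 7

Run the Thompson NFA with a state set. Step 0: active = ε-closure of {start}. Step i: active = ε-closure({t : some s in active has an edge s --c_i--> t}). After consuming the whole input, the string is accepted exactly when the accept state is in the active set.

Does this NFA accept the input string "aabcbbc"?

S₀ = ε-closure({0}) = {0,2,4}
'a' @ 1: {1,3,5,6}
'a' @ 2: {7}  (accept∈set)
'b' @ 3: {}  — no active states
rest 'cbbc' ignored (set empty)
end set {} — state 7 not in

Answer: REJECT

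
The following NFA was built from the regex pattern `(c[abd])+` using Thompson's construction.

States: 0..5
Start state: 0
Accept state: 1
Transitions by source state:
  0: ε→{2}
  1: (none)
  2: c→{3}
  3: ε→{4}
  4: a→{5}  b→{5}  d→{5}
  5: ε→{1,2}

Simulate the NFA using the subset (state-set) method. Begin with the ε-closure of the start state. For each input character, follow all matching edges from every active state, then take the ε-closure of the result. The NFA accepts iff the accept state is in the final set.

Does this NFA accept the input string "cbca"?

S₀ = ε-closure({0}) = {0,2}
'c' @ 1: {3,4}
'b' @ 2: {1,2,5}  (accept∈set)
'c' @ 3: {3,4}
'a' @ 4: {1,2,5}  (accept∈set)
final: {1,2,5}; accept 1 in set

Answer: ACCEPT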